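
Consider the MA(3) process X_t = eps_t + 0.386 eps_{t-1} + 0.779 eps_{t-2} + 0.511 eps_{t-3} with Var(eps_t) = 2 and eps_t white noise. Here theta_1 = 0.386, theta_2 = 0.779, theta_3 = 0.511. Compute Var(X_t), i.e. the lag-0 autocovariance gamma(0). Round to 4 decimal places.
\gamma(0) = 4.0339

For an MA(q) process X_t = eps_t + sum_i theta_i eps_{t-i} with
Var(eps_t) = sigma^2, the variance is
  gamma(0) = sigma^2 * (1 + sum_i theta_i^2).
  sum_i theta_i^2 = (0.386)^2 + (0.779)^2 + (0.511)^2 = 0.148996 + 0.606841 + 0.261121 = 1.016958.
  gamma(0) = 2 * (1 + 1.016958) = 2 * 2.016958 = 4.033916, which rounds to 4.0339.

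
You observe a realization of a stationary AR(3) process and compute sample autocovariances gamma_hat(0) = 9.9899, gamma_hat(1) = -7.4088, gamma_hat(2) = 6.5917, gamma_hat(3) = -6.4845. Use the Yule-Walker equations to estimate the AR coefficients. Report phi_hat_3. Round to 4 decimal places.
\hat\phi_{3} = -0.2320

The Yule-Walker equations for an AR(p) process read, in matrix form,
  Gamma_p phi = r_p,   with   (Gamma_p)_{ij} = gamma(|i - j|),
                       (r_p)_i = gamma(i),   i,j = 1..p.
Substitute the sample gammas (Toeplitz matrix and right-hand side of size 3):
  Gamma_p = [[9.9899, -7.4088, 6.5917], [-7.4088, 9.9899, -7.4088], [6.5917, -7.4088, 9.9899]]
  r_p     = [-7.4088, 6.5917, -6.4845]
Written out (R1..R3):
  (R1) 9.9899 phi_1 - 7.4088 phi_2 + 6.5917 phi_3 = -7.4088
  (R2) -7.4088 phi_1 + 9.9899 phi_2 - 7.4088 phi_3 = 6.5917
  (R3) 6.5917 phi_1 - 7.4088 phi_2 + 9.9899 phi_3 = -6.4845
Gaussian elimination:
  R2 <- R2 - (-7.4088/9.9899) R1 = R2 - (-0.741629) R1:  4.495319 phi_2 - 2.520204 phi_3 = 1.097119
  R3 <- R3 - (6.5917/9.9899) R1 = R3 - (0.659836) R1:  -2.520204 phi_2 + 5.640456 phi_3 = -1.595904
  R3 <- R3 - (-2.520204/4.495319) R2 = R3 - (-0.560629) R2:  4.227558 phi_3 = -0.980828
Back-substitution:
  phi_hat_3 = -0.980828 / 4.227558 = -0.232008
  phi_hat_2 = (1.097119 - (-2.520204)(-0.232008)) / 4.495319 = 0.113988
  phi_hat_1 = (-7.4088 - (-7.4088)(0.113988) - (6.5917)(-0.232008)) / 9.9899 = -0.504005
So phi_hat = [-0.5040, 0.1140, -0.2320].
Therefore phi_hat_3 = -0.2320.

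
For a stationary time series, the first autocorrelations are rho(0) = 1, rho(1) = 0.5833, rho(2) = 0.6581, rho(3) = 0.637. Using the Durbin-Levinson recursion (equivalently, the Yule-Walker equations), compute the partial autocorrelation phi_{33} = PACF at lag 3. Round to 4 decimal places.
\phi_{33} = 0.3100

The PACF at lag k is phi_{kk}, the last component of the solution
to the Yule-Walker system G_k phi = r_k where
  (G_k)_{ij} = rho(|i - j|), (r_k)_i = rho(i), i,j = 1..k.
Equivalently, Durbin-Levinson gives phi_{kk} iteratively:
  phi_{11} = rho(1)
  phi_{kk} = [rho(k) - sum_{j=1..k-1} phi_{k-1,j} rho(k-j)]
            / [1 - sum_{j=1..k-1} phi_{k-1,j} rho(j)],
  phi_{k,j} = phi_{k-1,j} - phi_{kk} phi_{k-1,k-j},  j = 1..k-1.
Step k = 1:
  phi_11 = rho(1) = 0.5833.
Step k = 2:
  phi_22 = [rho(2) - phi_11 rho(1)] / [1 - phi_11 rho(1)] = [0.6581 - (0.5833)(0.5833)] / [1 - (0.5833)(0.5833)]
         = 0.31786111 / 0.65976111 = 0.481782.
  Update: phi_21 = phi_11 - phi_22 phi_11 = 0.5833 - (0.481782)(0.5833) = 0.302276.
Step k = 3:
  phi_33 = [rho(3) - phi_21 rho(2) - phi_22 rho(1)] / [1 - phi_21 rho(1) - phi_22 rho(2)]
    numerator   = 0.637 - (0.302276)(0.6581) - (0.481782)(0.5833) = 0.15704833
    denominator = 1 - (0.302276)(0.5833) - (0.481782)(0.6581) = 0.50662131
  phi_33 = 0.15704833 / 0.50662131 = 0.31.
Therefore phi_{33} = 0.3100.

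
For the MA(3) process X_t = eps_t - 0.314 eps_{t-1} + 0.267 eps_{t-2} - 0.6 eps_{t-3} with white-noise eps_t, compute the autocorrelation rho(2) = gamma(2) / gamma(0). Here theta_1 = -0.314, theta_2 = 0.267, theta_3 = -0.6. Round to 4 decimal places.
\rho(2) = 0.2977

For an MA(q) process with theta_0 = 1, the autocovariance is
  gamma(k) = sigma^2 * sum_{i=0..q-k} theta_i * theta_{i+k},
and rho(k) = gamma(k) / gamma(0). Sigma^2 cancels.
  numerator   = (1)*(0.267) + (-0.314)*(-0.6) = 0.4554.
  denominator = (1)^2 + (-0.314)^2 + (0.267)^2 + (-0.6)^2 = 1.529885.
  rho(2) = 0.4554 / 1.529885 = 0.2977.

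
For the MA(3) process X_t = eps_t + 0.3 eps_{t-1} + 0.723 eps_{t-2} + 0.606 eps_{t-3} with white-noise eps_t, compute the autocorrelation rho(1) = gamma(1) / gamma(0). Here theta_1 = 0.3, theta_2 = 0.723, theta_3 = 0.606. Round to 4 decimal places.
\rho(1) = 0.4824

For an MA(q) process with theta_0 = 1, the autocovariance is
  gamma(k) = sigma^2 * sum_{i=0..q-k} theta_i * theta_{i+k},
and rho(k) = gamma(k) / gamma(0). Sigma^2 cancels.
  numerator   = (1)*(0.3) + (0.3)*(0.723) + (0.723)*(0.606) = 0.955038.
  denominator = (1)^2 + (0.3)^2 + (0.723)^2 + (0.606)^2 = 1.979965.
  rho(1) = 0.955038 / 1.979965 = 0.4824.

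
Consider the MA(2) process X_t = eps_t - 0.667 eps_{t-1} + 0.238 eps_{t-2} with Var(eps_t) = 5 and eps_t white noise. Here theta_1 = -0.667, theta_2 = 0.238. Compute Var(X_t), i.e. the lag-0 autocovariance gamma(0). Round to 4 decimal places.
\gamma(0) = 7.5077

For an MA(q) process X_t = eps_t + sum_i theta_i eps_{t-i} with
Var(eps_t) = sigma^2, the variance is
  gamma(0) = sigma^2 * (1 + sum_i theta_i^2).
  sum_i theta_i^2 = (-0.667)^2 + (0.238)^2 = 0.444889 + 0.056644 = 0.501533.
  gamma(0) = 5 * (1 + 0.501533) = 5 * 1.501533 = 7.507665, which rounds to 7.5077.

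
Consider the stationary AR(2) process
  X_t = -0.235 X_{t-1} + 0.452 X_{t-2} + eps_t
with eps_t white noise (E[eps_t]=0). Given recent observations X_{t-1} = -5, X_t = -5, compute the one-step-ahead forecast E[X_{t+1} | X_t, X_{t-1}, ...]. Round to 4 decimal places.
E[X_{t+1} \mid \mathcal F_t] = -1.0850

For an AR(p) model X_t = c + sum_i phi_i X_{t-i} + eps_t, the
one-step-ahead conditional mean is
  E[X_{t+1} | X_t, ...] = c + sum_i phi_i X_{t+1-i}.
Substitute known values:
  E[X_{t+1} | ...] = (-0.235) * (-5) + (0.452) * (-5)
                   = -1.0850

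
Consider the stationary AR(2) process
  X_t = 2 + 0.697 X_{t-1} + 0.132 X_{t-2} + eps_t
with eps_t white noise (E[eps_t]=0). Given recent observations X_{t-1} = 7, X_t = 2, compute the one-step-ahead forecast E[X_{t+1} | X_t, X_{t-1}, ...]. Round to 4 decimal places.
E[X_{t+1} \mid \mathcal F_t] = 4.3180

For an AR(p) model X_t = c + sum_i phi_i X_{t-i} + eps_t, the
one-step-ahead conditional mean is
  E[X_{t+1} | X_t, ...] = c + sum_i phi_i X_{t+1-i}.
Substitute known values:
  E[X_{t+1} | ...] = 2 + (0.697) * (2) + (0.132) * (7)
                   = 4.3180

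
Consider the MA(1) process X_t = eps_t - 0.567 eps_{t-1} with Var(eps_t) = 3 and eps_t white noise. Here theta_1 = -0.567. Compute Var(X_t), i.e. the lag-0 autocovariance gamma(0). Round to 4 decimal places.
\gamma(0) = 3.9645

For an MA(q) process X_t = eps_t + sum_i theta_i eps_{t-i} with
Var(eps_t) = sigma^2, the variance is
  gamma(0) = sigma^2 * (1 + sum_i theta_i^2).
  sum_i theta_i^2 = (-0.567)^2 = 0.321489.
  gamma(0) = 3 * (1 + 0.321489) = 3 * 1.321489 = 3.964467, which rounds to 3.9645.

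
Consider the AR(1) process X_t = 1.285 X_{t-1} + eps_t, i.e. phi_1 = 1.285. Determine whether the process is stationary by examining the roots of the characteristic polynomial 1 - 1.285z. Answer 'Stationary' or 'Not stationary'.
\text{Not stationary}

The AR(p) characteristic polynomial is P(z) = 1 - 1.285z.
Stationarity requires all roots to lie outside the unit circle, i.e. |z| > 1 for every root.
This is linear in z: 1 + (-1.285) z = 0  =>  z = -1/(-1.285) = 0.77821,  |z| = 0.77821.
Moduli of all roots: 0.7782.
All moduli strictly greater than 1? No.
Verdict: Not stationary.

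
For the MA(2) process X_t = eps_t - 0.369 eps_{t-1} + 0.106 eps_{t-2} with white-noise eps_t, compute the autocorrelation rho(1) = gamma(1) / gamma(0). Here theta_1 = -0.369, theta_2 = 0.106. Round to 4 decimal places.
\rho(1) = -0.3557

For an MA(q) process with theta_0 = 1, the autocovariance is
  gamma(k) = sigma^2 * sum_{i=0..q-k} theta_i * theta_{i+k},
and rho(k) = gamma(k) / gamma(0). Sigma^2 cancels.
  numerator   = (1)*(-0.369) + (-0.369)*(0.106) = -0.408114.
  denominator = (1)^2 + (-0.369)^2 + (0.106)^2 = 1.147397.
  rho(1) = -0.408114 / 1.147397 = -0.3557.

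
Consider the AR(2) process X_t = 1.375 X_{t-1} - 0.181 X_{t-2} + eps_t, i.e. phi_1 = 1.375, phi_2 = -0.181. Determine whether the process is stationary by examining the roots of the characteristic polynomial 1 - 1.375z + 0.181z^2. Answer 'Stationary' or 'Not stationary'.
\text{Not stationary}

The AR(p) characteristic polynomial is P(z) = 1 - 1.375z + 0.181z^2.
Stationarity requires all roots to lie outside the unit circle, i.e. |z| > 1 for every root.
Set 1 + (-1.375) z + (0.181) z^2 = 0, i.e. a z^2 + b z + c = 0 with a = 0.181, b = -1.375, c = 1.
Discriminant D = b^2 - 4ac = (-1.375)^2 - 4*(0.181)*1 = 1.890625 - (0.724) = 1.166625.
D >= 0, so the roots are real: z = (-b +/- sqrt(D)) / (2a) = (1.375 +/- 1.080104) / (0.362).
  z_1 = (1.375 + 1.080104) / (0.362) = 6.7821,   |z_1| = 6.7821.
  z_2 = (1.375 - 1.080104) / (0.362) = 0.8146,   |z_2| = 0.8146.
Moduli of all roots: 6.7821, 0.8146.
All moduli strictly greater than 1? No.
Verdict: Not stationary.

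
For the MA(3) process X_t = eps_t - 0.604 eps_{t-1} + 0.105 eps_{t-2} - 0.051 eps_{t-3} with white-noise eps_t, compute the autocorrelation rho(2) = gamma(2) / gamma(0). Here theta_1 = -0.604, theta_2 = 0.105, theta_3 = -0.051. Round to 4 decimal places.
\rho(2) = 0.0985

For an MA(q) process with theta_0 = 1, the autocovariance is
  gamma(k) = sigma^2 * sum_{i=0..q-k} theta_i * theta_{i+k},
and rho(k) = gamma(k) / gamma(0). Sigma^2 cancels.
  numerator   = (1)*(0.105) + (-0.604)*(-0.051) = 0.135804.
  denominator = (1)^2 + (-0.604)^2 + (0.105)^2 + (-0.051)^2 = 1.378442.
  rho(2) = 0.135804 / 1.378442 = 0.0985.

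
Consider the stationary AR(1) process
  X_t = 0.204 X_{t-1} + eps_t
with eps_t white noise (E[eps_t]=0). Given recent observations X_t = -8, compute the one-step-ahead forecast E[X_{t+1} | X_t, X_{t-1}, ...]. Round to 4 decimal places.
E[X_{t+1} \mid \mathcal F_t] = -1.6320

For an AR(p) model X_t = c + sum_i phi_i X_{t-i} + eps_t, the
one-step-ahead conditional mean is
  E[X_{t+1} | X_t, ...] = c + sum_i phi_i X_{t+1-i}.
Substitute known values:
  E[X_{t+1} | ...] = (0.204) * (-8)
                   = -1.6320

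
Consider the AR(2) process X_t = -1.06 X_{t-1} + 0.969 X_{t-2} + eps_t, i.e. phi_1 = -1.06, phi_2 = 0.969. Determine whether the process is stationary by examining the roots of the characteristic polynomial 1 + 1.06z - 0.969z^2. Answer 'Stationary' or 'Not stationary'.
\text{Not stationary}

The AR(p) characteristic polynomial is P(z) = 1 + 1.06z - 0.969z^2.
Stationarity requires all roots to lie outside the unit circle, i.e. |z| > 1 for every root.
Set 1 + (1.06) z + (-0.969) z^2 = 0, i.e. a z^2 + b z + c = 0 with a = -0.969, b = 1.06, c = 1.
Discriminant D = b^2 - 4ac = (1.06)^2 - 4*(-0.969)*1 = 1.1236 - (-3.876) = 4.9996.
D >= 0, so the roots are real: z = (-b +/- sqrt(D)) / (2a) = (-1.06 +/- 2.235979) / (-1.938).
  z_1 = (-1.06 + 2.235979) / (-1.938) = -0.6068,   |z_1| = 0.6068.
  z_2 = (-1.06 - 2.235979) / (-1.938) = 1.7007,   |z_2| = 1.7007.
Moduli of all roots: 0.6068, 1.7007.
All moduli strictly greater than 1? No.
Verdict: Not stationary.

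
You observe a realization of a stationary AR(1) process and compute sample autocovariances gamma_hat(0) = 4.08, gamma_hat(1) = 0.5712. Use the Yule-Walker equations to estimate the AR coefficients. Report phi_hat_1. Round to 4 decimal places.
\hat\phi_{1} = 0.1400

The Yule-Walker equations for an AR(p) process read, in matrix form,
  Gamma_p phi = r_p,   with   (Gamma_p)_{ij} = gamma(|i - j|),
                       (r_p)_i = gamma(i),   i,j = 1..p.
Substitute the sample gammas (Toeplitz matrix and right-hand side of size 1):
  Gamma_p = [[4.08]]
  r_p     = [0.5712]
With p = 1 this is the single equation gamma(0) phi_1 = gamma(1):
  phi_hat_1 = gamma(1) / gamma(0) = 0.5712 / 4.08 = 0.1400.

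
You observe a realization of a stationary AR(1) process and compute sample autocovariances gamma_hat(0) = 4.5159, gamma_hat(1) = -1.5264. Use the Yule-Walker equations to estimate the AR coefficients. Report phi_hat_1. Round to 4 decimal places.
\hat\phi_{1} = -0.3380

The Yule-Walker equations for an AR(p) process read, in matrix form,
  Gamma_p phi = r_p,   with   (Gamma_p)_{ij} = gamma(|i - j|),
                       (r_p)_i = gamma(i),   i,j = 1..p.
Substitute the sample gammas (Toeplitz matrix and right-hand side of size 1):
  Gamma_p = [[4.5159]]
  r_p     = [-1.5264]
With p = 1 this is the single equation gamma(0) phi_1 = gamma(1):
  phi_hat_1 = gamma(1) / gamma(0) = -1.5264 / 4.5159 = -0.3380.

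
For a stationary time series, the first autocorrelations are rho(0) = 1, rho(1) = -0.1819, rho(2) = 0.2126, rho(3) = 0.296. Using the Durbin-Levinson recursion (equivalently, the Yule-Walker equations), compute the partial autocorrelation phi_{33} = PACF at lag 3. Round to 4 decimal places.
\phi_{33} = 0.3870

The PACF at lag k is phi_{kk}, the last component of the solution
to the Yule-Walker system G_k phi = r_k where
  (G_k)_{ij} = rho(|i - j|), (r_k)_i = rho(i), i,j = 1..k.
Equivalently, Durbin-Levinson gives phi_{kk} iteratively:
  phi_{11} = rho(1)
  phi_{kk} = [rho(k) - sum_{j=1..k-1} phi_{k-1,j} rho(k-j)]
            / [1 - sum_{j=1..k-1} phi_{k-1,j} rho(j)],
  phi_{k,j} = phi_{k-1,j} - phi_{kk} phi_{k-1,k-j},  j = 1..k-1.
Step k = 1:
  phi_11 = rho(1) = -0.1819.
Step k = 2:
  phi_22 = [rho(2) - phi_11 rho(1)] / [1 - phi_11 rho(1)] = [0.2126 - (-0.1819)(-0.1819)] / [1 - (-0.1819)(-0.1819)]
         = 0.17951239 / 0.96691239 = 0.185655.
  Update: phi_21 = phi_11 - phi_22 phi_11 = -0.1819 - (0.185655)(-0.1819) = -0.148129.
Step k = 3:
  phi_33 = [rho(3) - phi_21 rho(2) - phi_22 rho(1)] / [1 - phi_21 rho(1) - phi_22 rho(2)]
    numerator   = 0.296 - (-0.148129)(0.2126) - (0.185655)(-0.1819) = 0.36126299
    denominator = 1 - (-0.148129)(-0.1819) - (0.185655)(0.2126) = 0.93358497
  phi_33 = 0.36126299 / 0.93358497 = 0.387.
Therefore phi_{33} = 0.3870.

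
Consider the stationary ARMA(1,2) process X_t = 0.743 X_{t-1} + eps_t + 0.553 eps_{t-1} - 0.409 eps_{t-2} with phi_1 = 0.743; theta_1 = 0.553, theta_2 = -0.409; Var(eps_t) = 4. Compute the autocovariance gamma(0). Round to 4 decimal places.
\gamma(0) = 13.4584

Multiply the model equation by X_{t-k} and take expectations. With theta_0 = psi_0 = 1 and psi_j the MA(infinity) weights, this gives
  gamma(k) - sum_i phi_i gamma(k-i) = c_k,
  c_k = sigma^2 * sum_{j=k..q} theta_j psi_{j-k}   (c_k = 0 for k > q),
using gamma(-m) = gamma(m).
psi-weights needed (psi_j = theta_j + sum_i phi_i psi_{j-i}):
  psi_1 = theta_1 + phi_1 = 0.553 + (0.743) = 1.296
  psi_2 = theta_2 + phi_1 psi_1 = -0.409 + (0.743)(1.296) = 0.553928
Right-hand sides:
  c_0 = sigma^2 (1 + theta_1 psi_1 + theta_2 psi_2) = 4 * (1 + (0.553)(1.296) + (-0.409)(0.553928)) = 4 * 1.490131 = 5.960526
  c_1 = sigma^2 (theta_1 + theta_2 psi_1) = 4 * (0.553 + (-0.409)(1.296)) = 0.091744
  c_2 = sigma^2 theta_2 = 4 * (-0.409) = -1.636
Equations for k = 0 and k = 1 (AR order 1):
  gamma(0) = phi_1 gamma(1) + c_0
  gamma(1) = phi_1 gamma(0) + c_1
Substituting the second into the first: gamma(0) (1 - phi_1^2) = c_0 + phi_1 c_1, so
  gamma(0) = (c_0 + phi_1 c_1) / (1 - phi_1^2) = (5.960526 + (0.743)(0.091744)) / (1 - (0.743)^2) = 6.028692 / 0.447951 = 13.458373.
Therefore gamma(0) = 13.4584 (to 4 decimal places).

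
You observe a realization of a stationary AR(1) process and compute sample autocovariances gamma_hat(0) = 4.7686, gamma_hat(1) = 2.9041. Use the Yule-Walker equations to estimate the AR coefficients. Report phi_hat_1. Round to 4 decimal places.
\hat\phi_{1} = 0.6090

The Yule-Walker equations for an AR(p) process read, in matrix form,
  Gamma_p phi = r_p,   with   (Gamma_p)_{ij} = gamma(|i - j|),
                       (r_p)_i = gamma(i),   i,j = 1..p.
Substitute the sample gammas (Toeplitz matrix and right-hand side of size 1):
  Gamma_p = [[4.7686]]
  r_p     = [2.9041]
With p = 1 this is the single equation gamma(0) phi_1 = gamma(1):
  phi_hat_1 = gamma(1) / gamma(0) = 2.9041 / 4.7686 = 0.6090.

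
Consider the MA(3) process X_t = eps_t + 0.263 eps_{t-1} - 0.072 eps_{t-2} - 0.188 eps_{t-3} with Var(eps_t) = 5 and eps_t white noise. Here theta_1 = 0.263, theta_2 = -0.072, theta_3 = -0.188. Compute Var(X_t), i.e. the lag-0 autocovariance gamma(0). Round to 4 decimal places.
\gamma(0) = 5.5485

For an MA(q) process X_t = eps_t + sum_i theta_i eps_{t-i} with
Var(eps_t) = sigma^2, the variance is
  gamma(0) = sigma^2 * (1 + sum_i theta_i^2).
  sum_i theta_i^2 = (0.263)^2 + (-0.072)^2 + (-0.188)^2 = 0.069169 + 0.005184 + 0.035344 = 0.109697.
  gamma(0) = 5 * (1 + 0.109697) = 5 * 1.109697 = 5.548485, which rounds to 5.5485.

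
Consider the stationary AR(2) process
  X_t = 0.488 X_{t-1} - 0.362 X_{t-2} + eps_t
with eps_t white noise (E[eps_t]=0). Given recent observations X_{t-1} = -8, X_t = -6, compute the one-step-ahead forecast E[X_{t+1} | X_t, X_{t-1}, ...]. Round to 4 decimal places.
E[X_{t+1} \mid \mathcal F_t] = -0.0320

For an AR(p) model X_t = c + sum_i phi_i X_{t-i} + eps_t, the
one-step-ahead conditional mean is
  E[X_{t+1} | X_t, ...] = c + sum_i phi_i X_{t+1-i}.
Substitute known values:
  E[X_{t+1} | ...] = (0.488) * (-6) + (-0.362) * (-8)
                   = -0.0320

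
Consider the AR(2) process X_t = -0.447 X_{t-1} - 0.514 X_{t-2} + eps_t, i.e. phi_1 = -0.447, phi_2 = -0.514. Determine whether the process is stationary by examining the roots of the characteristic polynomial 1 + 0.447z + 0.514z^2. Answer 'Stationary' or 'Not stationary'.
\text{Stationary}

The AR(p) characteristic polynomial is P(z) = 1 + 0.447z + 0.514z^2.
Stationarity requires all roots to lie outside the unit circle, i.e. |z| > 1 for every root.
Set 1 + (0.447) z + (0.514) z^2 = 0, i.e. a z^2 + b z + c = 0 with a = 0.514, b = 0.447, c = 1.
Discriminant D = b^2 - 4ac = (0.447)^2 - 4*(0.514)*1 = 0.199809 - (2.056) = -1.856191.
D < 0, so the roots are the complex-conjugate pair z = (-b +/- i sqrt(-D)) / (2a) = -0.4348 +/- 1.3253i.
For a conjugate pair |z|^2 = z * conj(z) = (product of roots) = c/a = 1/(0.514) = 1.945525, so |z| = sqrt(1.945525) = 1.3948 for both roots.
Moduli of all roots: 1.3948, 1.3948.
All moduli strictly greater than 1? Yes.
Verdict: Stationary.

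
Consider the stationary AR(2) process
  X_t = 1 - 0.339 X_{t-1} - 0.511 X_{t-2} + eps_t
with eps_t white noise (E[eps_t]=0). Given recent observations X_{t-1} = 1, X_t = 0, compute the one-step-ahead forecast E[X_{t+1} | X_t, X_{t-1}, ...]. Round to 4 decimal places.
E[X_{t+1} \mid \mathcal F_t] = 0.4890

For an AR(p) model X_t = c + sum_i phi_i X_{t-i} + eps_t, the
one-step-ahead conditional mean is
  E[X_{t+1} | X_t, ...] = c + sum_i phi_i X_{t+1-i}.
Substitute known values:
  E[X_{t+1} | ...] = 1 + (-0.339) * (0) + (-0.511) * (1)
                   = 0.4890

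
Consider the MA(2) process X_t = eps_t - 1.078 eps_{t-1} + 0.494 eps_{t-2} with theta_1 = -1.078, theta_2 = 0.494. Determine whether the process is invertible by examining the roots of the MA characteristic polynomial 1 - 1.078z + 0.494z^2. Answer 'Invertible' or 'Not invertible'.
\text{Invertible}

The MA(q) characteristic polynomial is P(z) = 1 - 1.078z + 0.494z^2.
Invertibility requires all roots to lie outside the unit circle, i.e. |z| > 1 for every root.
Set 1 + (-1.078) z + (0.494) z^2 = 0, i.e. a z^2 + b z + c = 0 with a = 0.494, b = -1.078, c = 1.
Discriminant D = b^2 - 4ac = (-1.078)^2 - 4*(0.494)*1 = 1.162084 - (1.976) = -0.813916.
D < 0, so the roots are the complex-conjugate pair z = (-b +/- i sqrt(-D)) / (2a) = 1.0911 +/- 0.9131i.
For a conjugate pair |z|^2 = z * conj(z) = (product of roots) = c/a = 1/(0.494) = 2.024291, so |z| = sqrt(2.024291) = 1.4228 for both roots.
Moduli of all roots: 1.4228, 1.4228.
All moduli strictly greater than 1? Yes.
Verdict: Invertible.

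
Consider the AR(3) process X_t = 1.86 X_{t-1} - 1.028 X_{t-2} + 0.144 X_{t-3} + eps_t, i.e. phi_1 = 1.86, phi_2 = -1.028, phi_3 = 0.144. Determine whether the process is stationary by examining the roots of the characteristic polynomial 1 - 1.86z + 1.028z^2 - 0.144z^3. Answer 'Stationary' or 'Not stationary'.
\text{Stationary}

The AR(p) characteristic polynomial is P(z) = 1 - 1.86z + 1.028z^2 - 0.144z^3.
Stationarity requires all roots to lie outside the unit circle, i.e. |z| > 1 for every root.
Degree 3: look for a simple real root z0 first, then factor out (1 - z/z0) and solve the remaining quadratic.
Testing z0 = 1.25: P(1.25) = 1 + (-1.86)(1.25) + (1.028)(1.25)^2 + (-0.144)(1.25)^3
  = 1 + (-2.325) + (1.60625) + (-0.28125) = 0.  So z_0 = 1.25 is a root, |z_0| = 1.25.
Divide out the factor (1 - 0.8 z) = (1 - z/z0) (since 1/z0 = 0.8):
  P(z) = (1 - 0.8 z)(1 + (-1.06) z + (0.18) z^2)
  [check: z-coef -1.06 - (0.8) = -1.86; z^2-coef 0.18 - (0.8)(-1.06) = 1.028; z^3-coef -(0.8)(0.18) = -0.144.]
Remaining roots from the quadratic factor 1 + (-1.06) z + (0.18) z^2:
  Set 1 + (-1.06) z + (0.18) z^2 = 0, i.e. a z^2 + b z + c = 0 with a = 0.18, b = -1.06, c = 1.
  Discriminant D = b^2 - 4ac = (-1.06)^2 - 4*(0.18)*1 = 1.1236 - (0.72) = 0.4036.
  D >= 0, so the roots are real: z = (-b +/- sqrt(D)) / (2a) = (1.06 +/- 0.635295) / (0.36).
    z_1 = (1.06 + 0.635295) / (0.36) = 4.7092,   |z_1| = 4.7092.
    z_2 = (1.06 - 0.635295) / (0.36) = 1.1797,   |z_2| = 1.1797.
Moduli of all roots: 1.2500, 4.7092, 1.1797.
All moduli strictly greater than 1? Yes.
Verdict: Stationary.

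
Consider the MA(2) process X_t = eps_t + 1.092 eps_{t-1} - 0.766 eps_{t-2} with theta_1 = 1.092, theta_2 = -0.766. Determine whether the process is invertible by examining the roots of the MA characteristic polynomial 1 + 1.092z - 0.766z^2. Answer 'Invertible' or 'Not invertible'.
\text{Not invertible}

The MA(q) characteristic polynomial is P(z) = 1 + 1.092z - 0.766z^2.
Invertibility requires all roots to lie outside the unit circle, i.e. |z| > 1 for every root.
Set 1 + (1.092) z + (-0.766) z^2 = 0, i.e. a z^2 + b z + c = 0 with a = -0.766, b = 1.092, c = 1.
Discriminant D = b^2 - 4ac = (1.092)^2 - 4*(-0.766)*1 = 1.192464 - (-3.064) = 4.256464.
D >= 0, so the roots are real: z = (-b +/- sqrt(D)) / (2a) = (-1.092 +/- 2.06312) / (-1.532).
  z_1 = (-1.092 + 2.06312) / (-1.532) = -0.6339,   |z_1| = 0.6339.
  z_2 = (-1.092 - 2.06312) / (-1.532) = 2.0595,   |z_2| = 2.0595.
Moduli of all roots: 0.6339, 2.0595.
All moduli strictly greater than 1? No.
Verdict: Not invertible.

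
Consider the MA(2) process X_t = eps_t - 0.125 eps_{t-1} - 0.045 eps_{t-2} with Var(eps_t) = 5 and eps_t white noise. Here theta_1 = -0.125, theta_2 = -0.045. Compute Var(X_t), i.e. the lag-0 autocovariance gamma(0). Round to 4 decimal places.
\gamma(0) = 5.0883

For an MA(q) process X_t = eps_t + sum_i theta_i eps_{t-i} with
Var(eps_t) = sigma^2, the variance is
  gamma(0) = sigma^2 * (1 + sum_i theta_i^2).
  sum_i theta_i^2 = (-0.125)^2 + (-0.045)^2 = 0.015625 + 0.002025 = 0.01765.
  gamma(0) = 5 * (1 + 0.01765) = 5 * 1.01765 = 5.08825, which rounds to 5.0883.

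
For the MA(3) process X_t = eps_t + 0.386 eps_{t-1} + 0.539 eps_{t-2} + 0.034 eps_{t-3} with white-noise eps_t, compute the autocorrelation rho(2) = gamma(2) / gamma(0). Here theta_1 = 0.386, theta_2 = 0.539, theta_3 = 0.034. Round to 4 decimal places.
\rho(2) = 0.3832

For an MA(q) process with theta_0 = 1, the autocovariance is
  gamma(k) = sigma^2 * sum_{i=0..q-k} theta_i * theta_{i+k},
and rho(k) = gamma(k) / gamma(0). Sigma^2 cancels.
  numerator   = (1)*(0.539) + (0.386)*(0.034) = 0.552124.
  denominator = (1)^2 + (0.386)^2 + (0.539)^2 + (0.034)^2 = 1.440673.
  rho(2) = 0.552124 / 1.440673 = 0.3832.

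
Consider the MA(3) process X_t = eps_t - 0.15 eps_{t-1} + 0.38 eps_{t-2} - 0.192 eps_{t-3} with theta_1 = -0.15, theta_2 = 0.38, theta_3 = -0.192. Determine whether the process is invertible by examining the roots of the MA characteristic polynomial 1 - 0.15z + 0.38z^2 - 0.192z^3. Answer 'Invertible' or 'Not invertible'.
\text{Invertible}

The MA(q) characteristic polynomial is P(z) = 1 - 0.15z + 0.38z^2 - 0.192z^3.
Invertibility requires all roots to lie outside the unit circle, i.e. |z| > 1 for every root.
Degree 3: look for a simple real root z0 first, then factor out (1 - z/z0) and solve the remaining quadratic.
Testing z0 = 2.5: P(2.5) = 1 + (-0.15)(2.5) + (0.38)(2.5)^2 + (-0.192)(2.5)^3
  = 1 + (-0.375) + (2.375) + (-3) = 0.  So z_0 = 2.5 is a root, |z_0| = 2.5.
Divide out the factor (1 - 0.4 z) = (1 - z/z0) (since 1/z0 = 0.4):
  P(z) = (1 - 0.4 z)(1 + (0.25) z + (0.48) z^2)
  [check: z-coef 0.25 - (0.4) = -0.15; z^2-coef 0.48 - (0.4)(0.25) = 0.38; z^3-coef -(0.4)(0.48) = -0.192.]
Remaining roots from the quadratic factor 1 + (0.25) z + (0.48) z^2:
  Set 1 + (0.25) z + (0.48) z^2 = 0, i.e. a z^2 + b z + c = 0 with a = 0.48, b = 0.25, c = 1.
  Discriminant D = b^2 - 4ac = (0.25)^2 - 4*(0.48)*1 = 0.0625 - (1.92) = -1.8575.
  D < 0, so the roots are the complex-conjugate pair z = (-b +/- i sqrt(-D)) / (2a) = -0.2604 +/- 1.4197i.
  For a conjugate pair |z|^2 = z * conj(z) = (product of roots) = c/a = 1/(0.48) = 2.083333, so |z| = sqrt(2.083333) = 1.4434 for both roots.
Moduli of all roots: 2.5000, 1.4434, 1.4434.
All moduli strictly greater than 1? Yes.
Verdict: Invertible.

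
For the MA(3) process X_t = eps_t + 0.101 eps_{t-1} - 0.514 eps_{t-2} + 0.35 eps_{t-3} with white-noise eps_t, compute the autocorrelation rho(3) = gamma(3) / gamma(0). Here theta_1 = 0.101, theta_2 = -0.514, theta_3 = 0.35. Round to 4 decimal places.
\rho(3) = 0.2506

For an MA(q) process with theta_0 = 1, the autocovariance is
  gamma(k) = sigma^2 * sum_{i=0..q-k} theta_i * theta_{i+k},
and rho(k) = gamma(k) / gamma(0). Sigma^2 cancels.
  numerator   = (1)*(0.35) = 0.35.
  denominator = (1)^2 + (0.101)^2 + (-0.514)^2 + (0.35)^2 = 1.396897.
  rho(3) = 0.35 / 1.396897 = 0.2506.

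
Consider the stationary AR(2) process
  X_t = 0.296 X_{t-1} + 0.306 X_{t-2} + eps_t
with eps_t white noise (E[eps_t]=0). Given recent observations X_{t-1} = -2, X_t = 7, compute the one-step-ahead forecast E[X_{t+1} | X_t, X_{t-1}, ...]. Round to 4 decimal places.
E[X_{t+1} \mid \mathcal F_t] = 1.4600

For an AR(p) model X_t = c + sum_i phi_i X_{t-i} + eps_t, the
one-step-ahead conditional mean is
  E[X_{t+1} | X_t, ...] = c + sum_i phi_i X_{t+1-i}.
Substitute known values:
  E[X_{t+1} | ...] = (0.296) * (7) + (0.306) * (-2)
                   = 1.4600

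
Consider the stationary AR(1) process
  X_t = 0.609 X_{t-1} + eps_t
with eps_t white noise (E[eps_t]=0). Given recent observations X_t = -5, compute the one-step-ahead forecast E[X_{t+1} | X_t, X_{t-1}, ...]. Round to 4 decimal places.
E[X_{t+1} \mid \mathcal F_t] = -3.0450

For an AR(p) model X_t = c + sum_i phi_i X_{t-i} + eps_t, the
one-step-ahead conditional mean is
  E[X_{t+1} | X_t, ...] = c + sum_i phi_i X_{t+1-i}.
Substitute known values:
  E[X_{t+1} | ...] = (0.609) * (-5)
                   = -3.0450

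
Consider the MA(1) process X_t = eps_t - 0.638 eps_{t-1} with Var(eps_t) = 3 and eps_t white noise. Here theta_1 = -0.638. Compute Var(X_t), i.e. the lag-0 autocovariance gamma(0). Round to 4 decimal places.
\gamma(0) = 4.2211

For an MA(q) process X_t = eps_t + sum_i theta_i eps_{t-i} with
Var(eps_t) = sigma^2, the variance is
  gamma(0) = sigma^2 * (1 + sum_i theta_i^2).
  sum_i theta_i^2 = (-0.638)^2 = 0.407044.
  gamma(0) = 3 * (1 + 0.407044) = 3 * 1.407044 = 4.221132, which rounds to 4.2211.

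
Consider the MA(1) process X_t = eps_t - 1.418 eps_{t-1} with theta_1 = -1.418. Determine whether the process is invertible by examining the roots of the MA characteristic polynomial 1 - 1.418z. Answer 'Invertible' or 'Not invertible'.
\text{Not invertible}

The MA(q) characteristic polynomial is P(z) = 1 - 1.418z.
Invertibility requires all roots to lie outside the unit circle, i.e. |z| > 1 for every root.
This is linear in z: 1 + (-1.418) z = 0  =>  z = -1/(-1.418) = 0.705219,  |z| = 0.705219.
Moduli of all roots: 0.7052.
All moduli strictly greater than 1? No.
Verdict: Not invertible.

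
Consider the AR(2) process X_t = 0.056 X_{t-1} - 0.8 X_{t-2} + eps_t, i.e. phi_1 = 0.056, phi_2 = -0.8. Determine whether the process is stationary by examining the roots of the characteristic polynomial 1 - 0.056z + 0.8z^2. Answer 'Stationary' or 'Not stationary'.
\text{Stationary}

The AR(p) characteristic polynomial is P(z) = 1 - 0.056z + 0.8z^2.
Stationarity requires all roots to lie outside the unit circle, i.e. |z| > 1 for every root.
Set 1 + (-0.056) z + (0.8) z^2 = 0, i.e. a z^2 + b z + c = 0 with a = 0.8, b = -0.056, c = 1.
Discriminant D = b^2 - 4ac = (-0.056)^2 - 4*(0.8)*1 = 0.003136 - (3.2) = -3.196864.
D < 0, so the roots are the complex-conjugate pair z = (-b +/- i sqrt(-D)) / (2a) = 0.035 +/- 1.1175i.
For a conjugate pair |z|^2 = z * conj(z) = (product of roots) = c/a = 1/(0.8) = 1.25, so |z| = sqrt(1.25) = 1.118 for both roots.
Moduli of all roots: 1.1180, 1.1180.
All moduli strictly greater than 1? Yes.
Verdict: Stationary.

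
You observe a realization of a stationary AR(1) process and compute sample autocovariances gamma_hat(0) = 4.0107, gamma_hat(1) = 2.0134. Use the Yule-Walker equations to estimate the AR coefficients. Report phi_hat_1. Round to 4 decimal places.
\hat\phi_{1} = 0.5020

The Yule-Walker equations for an AR(p) process read, in matrix form,
  Gamma_p phi = r_p,   with   (Gamma_p)_{ij} = gamma(|i - j|),
                       (r_p)_i = gamma(i),   i,j = 1..p.
Substitute the sample gammas (Toeplitz matrix and right-hand side of size 1):
  Gamma_p = [[4.0107]]
  r_p     = [2.0134]
With p = 1 this is the single equation gamma(0) phi_1 = gamma(1):
  phi_hat_1 = gamma(1) / gamma(0) = 2.0134 / 4.0107 = 0.5020.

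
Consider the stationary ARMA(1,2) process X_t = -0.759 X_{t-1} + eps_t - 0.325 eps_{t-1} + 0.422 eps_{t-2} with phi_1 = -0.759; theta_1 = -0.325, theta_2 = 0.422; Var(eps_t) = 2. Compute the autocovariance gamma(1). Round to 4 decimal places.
\gamma(1) = -10.4149

Multiply the model equation by X_{t-k} and take expectations. With theta_0 = psi_0 = 1 and psi_j the MA(infinity) weights, this gives
  gamma(k) - sum_i phi_i gamma(k-i) = c_k,
  c_k = sigma^2 * sum_{j=k..q} theta_j psi_{j-k}   (c_k = 0 for k > q),
using gamma(-m) = gamma(m).
psi-weights needed (psi_j = theta_j + sum_i phi_i psi_{j-i}):
  psi_1 = theta_1 + phi_1 = -0.325 + (-0.759) = -1.084
  psi_2 = theta_2 + phi_1 psi_1 = 0.422 + (-0.759)(-1.084) = 1.244756
Right-hand sides:
  c_0 = sigma^2 (1 + theta_1 psi_1 + theta_2 psi_2) = 2 * (1 + (-0.325)(-1.084) + (0.422)(1.244756)) = 2 * 1.877587 = 3.755174
  c_1 = sigma^2 (theta_1 + theta_2 psi_1) = 2 * (-0.325 + (0.422)(-1.084)) = -1.564896
  c_2 = sigma^2 theta_2 = 2 * (0.422) = 0.844
Equations for k = 0 and k = 1 (AR order 1):
  gamma(0) = phi_1 gamma(1) + c_0
  gamma(1) = phi_1 gamma(0) + c_1
Substituting the second into the first: gamma(0) (1 - phi_1^2) = c_0 + phi_1 c_1, so
  gamma(0) = (c_0 + phi_1 c_1) / (1 - phi_1^2) = (3.755174 + (-0.759)(-1.564896)) / (1 - (-0.759)^2) = 4.94293 / 0.423919 = 11.660082.
  gamma(1) = phi_1 gamma(0) + c_1 = (-0.759)(11.660082) + (-1.564896) = -10.414898.
Therefore gamma(1) = -10.4149 (to 4 decimal places).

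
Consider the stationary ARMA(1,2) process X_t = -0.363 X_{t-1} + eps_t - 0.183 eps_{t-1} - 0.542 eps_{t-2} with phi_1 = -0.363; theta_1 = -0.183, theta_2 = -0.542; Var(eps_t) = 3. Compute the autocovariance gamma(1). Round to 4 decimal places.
\gamma(1) = -1.2231

Multiply the model equation by X_{t-k} and take expectations. With theta_0 = psi_0 = 1 and psi_j the MA(infinity) weights, this gives
  gamma(k) - sum_i phi_i gamma(k-i) = c_k,
  c_k = sigma^2 * sum_{j=k..q} theta_j psi_{j-k}   (c_k = 0 for k > q),
using gamma(-m) = gamma(m).
psi-weights needed (psi_j = theta_j + sum_i phi_i psi_{j-i}):
  psi_1 = theta_1 + phi_1 = -0.183 + (-0.363) = -0.546
  psi_2 = theta_2 + phi_1 psi_1 = -0.542 + (-0.363)(-0.546) = -0.343802
Right-hand sides:
  c_0 = sigma^2 (1 + theta_1 psi_1 + theta_2 psi_2) = 3 * (1 + (-0.183)(-0.546) + (-0.542)(-0.343802)) = 3 * 1.286259 = 3.858776
  c_1 = sigma^2 (theta_1 + theta_2 psi_1) = 3 * (-0.183 + (-0.542)(-0.546)) = 0.338796
  c_2 = sigma^2 theta_2 = 3 * (-0.542) = -1.626
Equations for k = 0 and k = 1 (AR order 1):
  gamma(0) = phi_1 gamma(1) + c_0
  gamma(1) = phi_1 gamma(0) + c_1
Substituting the second into the first: gamma(0) (1 - phi_1^2) = c_0 + phi_1 c_1, so
  gamma(0) = (c_0 + phi_1 c_1) / (1 - phi_1^2) = (3.858776 + (-0.363)(0.338796)) / (1 - (-0.363)^2) = 3.735793 / 0.868231 = 4.302764.
  gamma(1) = phi_1 gamma(0) + c_1 = (-0.363)(4.302764) + (0.338796) = -1.223107.
Therefore gamma(1) = -1.2231 (to 4 decimal places).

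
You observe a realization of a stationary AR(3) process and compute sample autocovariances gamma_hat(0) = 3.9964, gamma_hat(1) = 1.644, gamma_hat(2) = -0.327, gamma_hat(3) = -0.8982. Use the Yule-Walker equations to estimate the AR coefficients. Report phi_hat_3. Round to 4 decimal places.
\hat\phi_{3} = -0.0750

The Yule-Walker equations for an AR(p) process read, in matrix form,
  Gamma_p phi = r_p,   with   (Gamma_p)_{ij} = gamma(|i - j|),
                       (r_p)_i = gamma(i),   i,j = 1..p.
Substitute the sample gammas (Toeplitz matrix and right-hand side of size 3):
  Gamma_p = [[3.9964, 1.644, -0.327], [1.644, 3.9964, 1.644], [-0.327, 1.644, 3.9964]]
  r_p     = [1.644, -0.327, -0.8982]
Written out (R1..R3):
  (R1) 3.9964 phi_1 + 1.644 phi_2 - 0.327 phi_3 = 1.644
  (R2) 1.644 phi_1 + 3.9964 phi_2 + 1.644 phi_3 = -0.327
  (R3) -0.327 phi_1 + 1.644 phi_2 + 3.9964 phi_3 = -0.8982
Gaussian elimination:
  R2 <- R2 - (1.644/3.9964) R1 = R2 - (0.41137) R1:  3.320107 phi_2 + 1.778518 phi_3 = -1.003293
  R3 <- R3 - (-0.327/3.9964) R1 = R3 - (-0.081824) R1:  1.778518 phi_2 + 3.969644 phi_3 = -0.763682
  R3 <- R3 - (1.778518/3.320107) R2 = R3 - (0.535681) R2:  3.016926 phi_3 = -0.226237
Back-substitution:
  phi_hat_3 = -0.226237 / 3.016926 = -0.074989
  phi_hat_2 = (-1.003293 - (1.778518)(-0.074989)) / 3.320107 = -0.262016
  phi_hat_1 = (1.644 - (1.644)(-0.262016) - (-0.327)(-0.074989)) / 3.9964 = 0.51302
So phi_hat = [0.5130, -0.2620, -0.0750].
Therefore phi_hat_3 = -0.0750.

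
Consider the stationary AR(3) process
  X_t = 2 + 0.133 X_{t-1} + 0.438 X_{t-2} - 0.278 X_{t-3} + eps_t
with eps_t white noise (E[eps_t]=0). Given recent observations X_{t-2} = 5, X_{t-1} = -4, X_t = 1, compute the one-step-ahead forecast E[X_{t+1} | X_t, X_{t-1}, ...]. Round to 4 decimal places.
E[X_{t+1} \mid \mathcal F_t] = -1.0090

For an AR(p) model X_t = c + sum_i phi_i X_{t-i} + eps_t, the
one-step-ahead conditional mean is
  E[X_{t+1} | X_t, ...] = c + sum_i phi_i X_{t+1-i}.
Substitute known values:
  E[X_{t+1} | ...] = 2 + (0.133) * (1) + (0.438) * (-4) + (-0.278) * (5)
                   = -1.0090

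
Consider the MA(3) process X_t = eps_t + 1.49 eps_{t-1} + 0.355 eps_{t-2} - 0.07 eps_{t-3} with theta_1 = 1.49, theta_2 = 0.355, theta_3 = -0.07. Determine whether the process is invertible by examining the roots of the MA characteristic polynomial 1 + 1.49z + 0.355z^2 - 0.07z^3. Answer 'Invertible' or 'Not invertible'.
\text{Not invertible}

The MA(q) characteristic polynomial is P(z) = 1 + 1.49z + 0.355z^2 - 0.07z^3.
Invertibility requires all roots to lie outside the unit circle, i.e. |z| > 1 for every root.
Degree 3: look for a simple real root z0 first, then factor out (1 - z/z0) and solve the remaining quadratic.
Testing z0 = -2: P(-2) = 1 + (1.49)(-2) + (0.355)(-2)^2 + (-0.07)(-2)^3
  = 1 + (-2.98) + (1.42) + (0.56) = 0.  So z_0 = -2 is a root, |z_0| = 2.
Divide out the factor (1 + 0.5 z) = (1 - z/z0) (since 1/z0 = -0.5):
  P(z) = (1 + 0.5 z)(1 + (0.99) z + (-0.14) z^2)
  [check: z-coef 0.99 - (-0.5) = 1.49; z^2-coef -0.14 - (-0.5)(0.99) = 0.355; z^3-coef -(-0.5)(-0.14) = -0.07.]
Remaining roots from the quadratic factor 1 + (0.99) z + (-0.14) z^2:
  Set 1 + (0.99) z + (-0.14) z^2 = 0, i.e. a z^2 + b z + c = 0 with a = -0.14, b = 0.99, c = 1.
  Discriminant D = b^2 - 4ac = (0.99)^2 - 4*(-0.14)*1 = 0.9801 - (-0.56) = 1.5401.
  D >= 0, so the roots are real: z = (-b +/- sqrt(D)) / (2a) = (-0.99 +/- 1.241008) / (-0.28).
    z_1 = (-0.99 + 1.241008) / (-0.28) = -0.8965,   |z_1| = 0.8965.
    z_2 = (-0.99 - 1.241008) / (-0.28) = 7.9679,   |z_2| = 7.9679.
Moduli of all roots: 2.0000, 0.8965, 7.9679.
All moduli strictly greater than 1? No.
Verdict: Not invertible.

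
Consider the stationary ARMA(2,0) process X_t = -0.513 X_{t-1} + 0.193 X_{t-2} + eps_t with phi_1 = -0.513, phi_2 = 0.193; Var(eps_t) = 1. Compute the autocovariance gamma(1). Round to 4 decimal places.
\gamma(1) = -1.1080

Multiply the model equation by X_{t-k} and take expectations. With theta_0 = psi_0 = 1 and psi_j the MA(infinity) weights, this gives
  gamma(k) - sum_i phi_i gamma(k-i) = c_k,
  c_k = sigma^2 * sum_{j=k..q} theta_j psi_{j-k}   (c_k = 0 for k > q),
using gamma(-m) = gamma(m).
Pure AR (q = 0): c_0 = sigma^2 = 1, c_k = 0 for k >= 1.
Equations for k = 0, 1, 2 (AR order 2, c_2 = 0):
  (E0) gamma(0) = phi_1 gamma(1) + phi_2 gamma(2) + c_0
  (E1) gamma(1) = phi_1 gamma(0) + phi_2 gamma(1) + c_1
  (E2) gamma(2) = phi_1 gamma(1) + phi_2 gamma(0)
From (E1): gamma(1) = A gamma(0) + B with
  A = phi_1 / (1 - phi_2) = -0.513 / 0.807 = -0.635688,   B = c_1 / (1 - phi_2) = 0 / 0.807 = 0.
Insert (E2) into (E0): gamma(0) (1 - phi_2^2) = phi_1 (1 + phi_2) gamma(1) + c_0.
  phi_1 (1 + phi_2) = (-0.513)(1.193) = -0.612009,   1 - phi_2^2 = 0.962751.
Replace gamma(1) by A gamma(0) + B and collect gamma(0):
  gamma(0) [0.962751 - (-0.612009)(-0.635688)] = c_0 = 1
  gamma(0) * 0.573704 = 1
  gamma(0) = 1 / 0.573704 = 1.743058.
  gamma(1) = A gamma(0) = (-0.635688)(1.743058) = -1.108041.
Therefore gamma(1) = -1.1080 (to 4 decimal places).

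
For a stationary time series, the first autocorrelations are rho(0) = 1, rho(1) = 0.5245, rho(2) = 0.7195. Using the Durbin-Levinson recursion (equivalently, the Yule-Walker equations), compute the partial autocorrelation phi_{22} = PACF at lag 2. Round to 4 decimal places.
\phi_{22} = 0.6130

The PACF at lag k is phi_{kk}, the last component of the solution
to the Yule-Walker system G_k phi = r_k where
  (G_k)_{ij} = rho(|i - j|), (r_k)_i = rho(i), i,j = 1..k.
Equivalently, Durbin-Levinson gives phi_{kk} iteratively:
  phi_{11} = rho(1)
  phi_{kk} = [rho(k) - sum_{j=1..k-1} phi_{k-1,j} rho(k-j)]
            / [1 - sum_{j=1..k-1} phi_{k-1,j} rho(j)],
  phi_{k,j} = phi_{k-1,j} - phi_{kk} phi_{k-1,k-j},  j = 1..k-1.
Step k = 1:
  phi_11 = rho(1) = 0.5245.
Step k = 2:
  phi_22 = [rho(2) - phi_11 rho(1)] / [1 - phi_11 rho(1)] = [0.7195 - (0.5245)(0.5245)] / [1 - (0.5245)(0.5245)]
         = 0.44439975 / 0.72489975 = 0.613.
Therefore phi_{22} = 0.6130.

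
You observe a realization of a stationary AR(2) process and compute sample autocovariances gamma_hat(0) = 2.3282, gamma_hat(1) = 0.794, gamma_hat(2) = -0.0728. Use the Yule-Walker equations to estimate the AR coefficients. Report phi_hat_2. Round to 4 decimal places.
\hat\phi_{2} = -0.1670

The Yule-Walker equations for an AR(p) process read, in matrix form,
  Gamma_p phi = r_p,   with   (Gamma_p)_{ij} = gamma(|i - j|),
                       (r_p)_i = gamma(i),   i,j = 1..p.
Substitute the sample gammas (Toeplitz matrix and right-hand side of size 2):
  Gamma_p = [[2.3282, 0.794], [0.794, 2.3282]]
  r_p     = [0.794, -0.0728]
Written out:
  2.3282 phi_1 + 0.794 phi_2 = 0.794
  0.794 phi_1 + 2.3282 phi_2 = -0.0728
Solve by Cramer's rule:
  det = gamma(0)^2 - gamma(1)^2 = (2.3282)^2 - (0.794)^2 = 5.42051524 - 0.630436 = 4.79007924
  phi_hat_1 = [gamma(1) gamma(0) - gamma(1) gamma(2)] / det = [(0.794)(2.3282) - (0.794)(-0.0728)] / 4.79007924 = 1.906394 / 4.79007924 = 0.398
  phi_hat_2 = [gamma(0) gamma(2) - gamma(1)^2] / det = [(2.3282)(-0.0728) - (0.794)^2] / 4.79007924 = -0.79992896 / 4.79007924 = -0.167
So phi_hat = [0.3980, -0.1670].
Therefore phi_hat_2 = -0.1670.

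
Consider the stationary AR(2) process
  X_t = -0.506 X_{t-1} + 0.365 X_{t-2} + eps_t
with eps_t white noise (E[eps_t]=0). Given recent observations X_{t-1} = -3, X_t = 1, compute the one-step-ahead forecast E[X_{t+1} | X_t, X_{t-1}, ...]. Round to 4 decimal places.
E[X_{t+1} \mid \mathcal F_t] = -1.6010

For an AR(p) model X_t = c + sum_i phi_i X_{t-i} + eps_t, the
one-step-ahead conditional mean is
  E[X_{t+1} | X_t, ...] = c + sum_i phi_i X_{t+1-i}.
Substitute known values:
  E[X_{t+1} | ...] = (-0.506) * (1) + (0.365) * (-3)
                   = -1.6010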